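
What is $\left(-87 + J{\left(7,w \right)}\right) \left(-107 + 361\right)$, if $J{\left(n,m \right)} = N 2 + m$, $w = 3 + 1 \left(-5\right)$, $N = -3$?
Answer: $-24130$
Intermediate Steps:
$w = -2$ ($w = 3 - 5 = -2$)
$J{\left(n,m \right)} = -6 + m$ ($J{\left(n,m \right)} = \left(-3\right) 2 + m = -6 + m$)
$\left(-87 + J{\left(7,w \right)}\right) \left(-107 + 361\right) = \left(-87 - 8\right) \left(-107 + 361\right) = \left(-87 - 8\right) 254 = \left(-95\right) 254 = -24130$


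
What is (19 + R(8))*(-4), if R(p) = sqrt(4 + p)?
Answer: -76 - 8*sqrt(3) ≈ -89.856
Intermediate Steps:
(19 + R(8))*(-4) = (19 + sqrt(4 + 8))*(-4) = (19 + sqrt(12))*(-4) = (19 + 2*sqrt(3))*(-4) = -76 - 8*sqrt(3)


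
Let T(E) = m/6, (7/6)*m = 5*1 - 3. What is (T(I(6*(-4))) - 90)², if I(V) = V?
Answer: 394384/49 ≈ 8048.7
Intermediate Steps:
m = 12/7 (m = 6*(5*1 - 3)/7 = 6*(5 - 3)/7 = (6/7)*2 = 12/7 ≈ 1.7143)
T(E) = 2/7 (T(E) = (12/7)/6 = (12/7)*(⅙) = 2/7)
(T(I(6*(-4))) - 90)² = (2/7 - 90)² = (-628/7)² = 394384/49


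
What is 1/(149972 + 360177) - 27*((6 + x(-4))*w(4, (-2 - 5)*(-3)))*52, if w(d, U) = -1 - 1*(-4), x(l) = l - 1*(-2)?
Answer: -8594990351/510149 ≈ -16848.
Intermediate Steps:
x(l) = 2 + l (x(l) = l + 2 = 2 + l)
w(d, U) = 3 (w(d, U) = -1 + 4 = 3)
1/(149972 + 360177) - 27*((6 + x(-4))*w(4, (-2 - 5)*(-3)))*52 = 1/(149972 + 360177) - 27*((6 + (2 - 4))*3)*52 = 1/510149 - 27*((6 - 2)*3)*52 = 1/510149 - 27*(4*3)*52 = 1/510149 - 27*12*52 = 1/510149 - 324*52 = 1/510149 - 1*16848 = 1/510149 - 16848 = -8594990351/510149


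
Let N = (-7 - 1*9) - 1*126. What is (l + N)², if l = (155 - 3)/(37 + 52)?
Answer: 155900196/7921 ≈ 19682.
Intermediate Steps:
N = -142 (N = (-7 - 9) - 126 = -16 - 126 = -142)
l = 152/89 ≈ 1.7079
(l + N)² = (152/89 - 142)² = (-12486/89)² = 155900196/7921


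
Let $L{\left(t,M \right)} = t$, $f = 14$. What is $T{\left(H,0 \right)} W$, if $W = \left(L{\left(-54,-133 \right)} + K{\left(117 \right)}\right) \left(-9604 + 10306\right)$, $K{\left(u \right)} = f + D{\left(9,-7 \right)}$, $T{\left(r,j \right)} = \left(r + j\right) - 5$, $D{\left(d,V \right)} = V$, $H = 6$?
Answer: $-32994$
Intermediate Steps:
$T{\left(r,j \right)} = -5 + j + r$ ($T{\left(r,j \right)} = \left(j + r\right) - 5 = -5 + j + r$)
$K{\left(u \right)} = 7$ ($K{\left(u \right)} = 14 - 7 = 7$)
$W = -32994$ ($W = \left(-54 + 7\right) \left(-9604 + 10306\right) = \left(-47\right) 702 = -32994$)
$T{\left(H,0 \right)} W = \left(-5 + 0 + 6\right) \left(-32994\right) = 1 \left(-32994\right) = -32994$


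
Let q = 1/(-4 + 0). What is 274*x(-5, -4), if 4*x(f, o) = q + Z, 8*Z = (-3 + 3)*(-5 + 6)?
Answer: -137/8 ≈ -17.125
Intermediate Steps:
q = -¼ (q = 1/(-4) = -¼ ≈ -0.25000)
Z = 0 (Z = ((-3 + 3)*(-5 + 6))/8 = (0*1)/8 = (⅛)*0 = 0)
x(f, o) = -1/16 (x(f, o) = (-¼ + 0)/4 = (¼)*(-¼) = -1/16)
274*x(-5, -4) = 274*(-1/16) = -137/8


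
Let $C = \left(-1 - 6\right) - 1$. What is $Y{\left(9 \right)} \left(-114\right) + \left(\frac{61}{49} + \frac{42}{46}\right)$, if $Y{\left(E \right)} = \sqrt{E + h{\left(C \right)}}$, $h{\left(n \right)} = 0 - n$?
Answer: $\frac{2432}{1127} - 114 \sqrt{17} \approx -467.88$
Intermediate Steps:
$C = -8$ ($C = \left(-1 - 6\right) - 1 = -7 - 1 = -8$)
$h{\left(n \right)} = - n$
$Y{\left(E \right)} = \sqrt{8 + E}$ ($Y{\left(E \right)} = \sqrt{E - -8} = \sqrt{E + 8} = \sqrt{8 + E}$)
$Y{\left(9 \right)} \left(-114\right) + \left(\frac{61}{49} + \frac{42}{46}\right) = \sqrt{8 + 9} \left(-114\right) + \left(\frac{61}{49} + \frac{42}{46}\right) = \sqrt{17} \left(-114\right) + \left(61 \cdot \frac{1}{49} + 42 \cdot \frac{1}{46}\right) = - 114 \sqrt{17} + \left(\frac{61}{49} + \frac{21}{23}\right) = - 114 \sqrt{17} + \frac{2432}{1127} = \frac{2432}{1127} - 114 \sqrt{17}$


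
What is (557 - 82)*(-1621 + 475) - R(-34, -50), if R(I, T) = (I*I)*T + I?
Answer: -486516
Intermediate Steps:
R(I, T) = I + T*I**2 (R(I, T) = I**2*T + I = T*I**2 + I = I + T*I**2)
(557 - 82)*(-1621 + 475) - R(-34, -50) = (557 - 82)*(-1621 + 475) - (-34)*(1 - 34*(-50)) = 475*(-1146) - (-34)*(1 + 1700) = -544350 - (-34)*1701 = -544350 - 1*(-57834) = -544350 + 57834 = -486516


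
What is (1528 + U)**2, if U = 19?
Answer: 2393209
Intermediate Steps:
(1528 + U)**2 = (1528 + 19)**2 = 1547**2 = 2393209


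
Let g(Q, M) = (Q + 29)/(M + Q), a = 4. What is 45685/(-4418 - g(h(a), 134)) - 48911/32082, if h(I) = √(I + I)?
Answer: -705613133834767/59471595898634 + 456850*√2/16683634533 ≈ -11.865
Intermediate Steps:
h(I) = √2*√I (h(I) = √(2*I) = √2*√I)
g(Q, M) = (29 + Q)/(M + Q)
45685/(-4418 - g(h(a), 134)) - 48911/32082 = 45685/(-4418 - (29 + √2*√4)/(134 + √2*√4)) - 48911/32082 = 45685/(-4418 - (29 + √2*2)/(134 + √2*2)) - 48911*1/32082 = 45685/(-4418 - (29 + 2*√2)/(134 + 2*√2)) - 48911/32082 = -48911/32082 + 45685/(-4418 - (29 + 2*√2)/(134 + 2*√2))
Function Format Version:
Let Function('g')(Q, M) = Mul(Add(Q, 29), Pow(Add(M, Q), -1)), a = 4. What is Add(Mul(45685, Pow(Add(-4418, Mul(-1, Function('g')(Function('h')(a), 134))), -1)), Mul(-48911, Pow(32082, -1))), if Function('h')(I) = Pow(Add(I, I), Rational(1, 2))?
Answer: Add(Rational(-705613133834767, 59471595898634), Mul(Rational(456850, 16683634533), Pow(2, Rational(1, 2)))) ≈ -11.865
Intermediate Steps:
Function('h')(I) = Mul(Pow(2, Rational(1, 2)), Pow(I, Rational(1, 2))) (Function('h')(I) = Pow(Mul(2, I), Rational(1, 2)) = Mul(Pow(2, Rational(1, 2)), Pow(I, Rational(1, 2))))
Function('g')(Q, M) = Mul(Pow(Add(M, Q), -1), Add(29, Q)) (Function('g')(Q, M) = Mul(Add(29, Q), Pow(Add(M, Q), -1)) = Mul(Pow(Add(M, Q), -1), Add(29, Q)))
Add(Mul(45685, Pow(Add(-4418, Mul(-1, Function('g')(Function('h')(a), 134))), -1)), Mul(-48911, Pow(32082, -1))) = Add(Mul(45685, Pow(Add(-4418, Mul(-1, Mul(Pow(Add(134, Mul(Pow(2, Rational(1, 2)), Pow(4, Rational(1, 2)))), -1), Add(29, Mul(Pow(2, Rational(1, 2)), Pow(4, Rational(1, 2))))))), -1)), Mul(-48911, Pow(32082, -1))) = Add(Mul(45685, Pow(Add(-4418, Mul(-1, Mul(Pow(Add(134, Mul(Pow(2, Rational(1, 2)), 2)), -1), Add(29, Mul(Pow(2, Rational(1, 2)), 2))))), -1)), Mul(-48911, Rational(1, 32082))) = Add(Mul(45685, Pow(Add(-4418, Mul(-1, Mul(Pow(Add(134, Mul(2, Pow(2, Rational(1, 2)))), -1), Add(29, Mul(2, Pow(2, Rational(1, 2))))))), -1)), Rational(-48911, 32082)) = Add(Mul(45685, Pow(Add(-4418, Mul(-1, Pow(Add(134, Mul(2, Pow(2, Rational(1, 2)))), -1), Add(29, Mul(2, Pow(2, Rational(1, 2)))))), -1)), Rational(-48911, 32082)) = Add(Rational(-48911, 32082), Mul(45685, Pow(Add(-4418, Mul(-1, Pow(Add(134, Mul(2, Pow(2, Rational(1, 2)))), -1), Add(29, Mul(2, Pow(2, Rational(1, 2)))))), -1)))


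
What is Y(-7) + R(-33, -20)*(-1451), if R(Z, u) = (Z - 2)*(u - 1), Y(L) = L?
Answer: -1066492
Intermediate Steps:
R(Z, u) = (-1 + u)*(-2 + Z) (R(Z, u) = (-2 + Z)*(-1 + u) = (-1 + u)*(-2 + Z))
Y(-7) + R(-33, -20)*(-1451) = -7 + (2 - 1*(-33) - 2*(-20) - 33*(-20))*(-1451) = -7 + (2 + 33 + 40 + 660)*(-1451) = -7 + 735*(-1451) = -7 - 1066485 = -1066492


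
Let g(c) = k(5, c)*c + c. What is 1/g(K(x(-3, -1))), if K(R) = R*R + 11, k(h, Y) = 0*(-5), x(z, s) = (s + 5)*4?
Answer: 1/267 ≈ 0.0037453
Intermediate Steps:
x(z, s) = 20 + 4*s (x(z, s) = (5 + s)*4 = 20 + 4*s)
k(h, Y) = 0
K(R) = 11 + R² (K(R) = R² + 11 = 11 + R²)
g(c) = c (g(c) = 0*c + c = 0 + c = c)
1/g(K(x(-3, -1))) = 1/(11 + (20 + 4*(-1))²) = 1/(11 + (20 - 4)²) = 1/(11 + 16²) = 1/(11 + 256) = 1/267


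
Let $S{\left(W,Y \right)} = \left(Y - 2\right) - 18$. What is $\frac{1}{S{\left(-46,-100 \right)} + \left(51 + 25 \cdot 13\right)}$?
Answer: $\frac{1}{256} \approx 0.0039063$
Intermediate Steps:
$S{\left(W,Y \right)} = -20 + Y$ ($S{\left(W,Y \right)} = \left(-2 + Y\right) - 18 = -20 + Y$)
$\frac{1}{S{\left(-46,-100 \right)} + \left(51 + 25 \cdot 13\right)} = \frac{1}{\left(-20 - 100\right) + \left(51 + 25 \cdot 13\right)} = \frac{1}{-120 + \left(51 + 325\right)} = \frac{1}{-120 + 376} = \frac{1}{256}$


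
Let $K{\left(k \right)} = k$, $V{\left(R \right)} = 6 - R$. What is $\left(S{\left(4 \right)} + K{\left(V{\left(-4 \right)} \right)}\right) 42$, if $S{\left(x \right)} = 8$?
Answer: $756$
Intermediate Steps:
$\left(S{\left(4 \right)} + K{\left(V{\left(-4 \right)} \right)}\right) 42 = \left(8 + \left(6 - -4\right)\right) 42 = \left(8 + \left(6 + 4\right)\right) 42 = \left(8 + 10\right) 42 = 18 \cdot 42 = 756$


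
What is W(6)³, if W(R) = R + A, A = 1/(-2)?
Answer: 1331/8 ≈ 166.38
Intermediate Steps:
A = -½ ≈ -0.50000
W(R) = -½ + R (W(R) = R - ½ = -½ + R)
W(6)³ = (-½ + 6)³ = (11/2)³ = 1331/8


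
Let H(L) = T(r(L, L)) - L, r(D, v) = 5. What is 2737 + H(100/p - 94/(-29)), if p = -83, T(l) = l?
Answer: 6595092/2407 ≈ 2740.0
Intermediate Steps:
H(L) = 5 - L
2737 + H(100/p - 94/(-29)) = 2737 + (5 - (100/(-83) - 94/(-29))) = 2737 + (5 - (100*(-1/83) - 94*(-1/29))) = 2737 + (5 - (-100/83 + 94/29)) = 2737 + (5 - 1*4902/2407) = 2737 + (5 - 4902/2407) = 2737 + 7133/2407 = 6595092/2407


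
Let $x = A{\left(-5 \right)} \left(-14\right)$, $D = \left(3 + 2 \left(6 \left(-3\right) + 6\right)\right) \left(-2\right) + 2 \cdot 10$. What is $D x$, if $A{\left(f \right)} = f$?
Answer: $4340$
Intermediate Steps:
$D = 62$ ($D = \left(3 + 2 \left(-18 + 6\right)\right) \left(-2\right) + 20 = \left(3 + 2 \left(-12\right)\right) \left(-2\right) + 20 = \left(3 - 24\right) \left(-2\right) + 20 = \left(-21\right) \left(-2\right) + 20 = 42 + 20 = 62$)
$x = 70$ ($x = \left(-5\right) \left(-14\right) = 70$)
$D x = 62 \cdot 70 = 4340$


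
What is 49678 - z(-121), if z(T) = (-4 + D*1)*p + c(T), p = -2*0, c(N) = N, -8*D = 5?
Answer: 49799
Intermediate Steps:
D = -5/8 (D = -⅛*5 = -5/8 ≈ -0.62500)
p = 0
z(T) = T (z(T) = (-4 - 5/8*1)*0 + T = (-4 - 5/8)*0 + T = -37/8*0 + T = 0 + T = T)
49678 - z(-121) = 49678 - 1*(-121) = 49678 + 121 = 49799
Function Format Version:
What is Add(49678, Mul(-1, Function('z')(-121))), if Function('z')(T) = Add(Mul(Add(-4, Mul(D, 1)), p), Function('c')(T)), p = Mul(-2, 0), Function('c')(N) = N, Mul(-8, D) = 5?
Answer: 49799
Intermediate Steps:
D = Rational(-5, 8) (D = Mul(Rational(-1, 8), 5) = Rational(-5, 8) ≈ -0.62500)
p = 0
Function('z')(T) = T (Function('z')(T) = Add(Mul(Add(-4, Mul(Rational(-5, 8), 1)), 0), T) = Add(Mul(Add(-4, Rational(-5, 8)), 0), T) = Add(Mul(Rational(-37, 8), 0), T) = Add(0, T) = T)
Add(49678, Mul(-1, Function('z')(-121))) = Add(49678, Mul(-1, -121)) = Add(49678, 121) = 49799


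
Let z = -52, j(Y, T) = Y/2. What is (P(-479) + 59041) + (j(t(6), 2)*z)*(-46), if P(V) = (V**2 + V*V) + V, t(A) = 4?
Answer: 522228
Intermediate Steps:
j(Y, T) = Y/2 (j(Y, T) = Y*(1/2) = Y/2)
P(V) = V + 2*V**2 (P(V) = (V**2 + V**2) + V = 2*V**2 + V = V + 2*V**2)
(P(-479) + 59041) + (j(t(6), 2)*z)*(-46) = (-479*(1 + 2*(-479)) + 59041) + (((1/2)*4)*(-52))*(-46) = (-479*(1 - 958) + 59041) + (2*(-52))*(-46) = (-479*(-957) + 59041) - 104*(-46) = (458403 + 59041) + 4784 = 517444 + 4784 = 522228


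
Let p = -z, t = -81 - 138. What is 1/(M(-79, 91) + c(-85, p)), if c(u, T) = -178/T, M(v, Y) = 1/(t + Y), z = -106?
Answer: -6784/11445 ≈ -0.59275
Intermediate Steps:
t = -219
M(v, Y) = 1/(-219 + Y)
p = 106 (p = -1*(-106) = 106)
1/(M(-79, 91) + c(-85, p)) = 1/(1/(-219 + 91) - 178/106) = 1/(1/(-128) - 178*1/106) = 1/(-1/128 - 89/53) = 1/(-11445/6784) = -6784/11445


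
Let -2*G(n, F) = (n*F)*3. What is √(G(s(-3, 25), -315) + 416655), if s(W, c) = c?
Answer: 3*√190430/2 ≈ 654.57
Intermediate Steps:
G(n, F) = -3*F*n/2 (G(n, F) = -n*F*3/2 = -F*n*3/2 = -3*F*n/2)
√(G(s(-3, 25), -315) + 416655) = √(-3/2*(-315)*25 + 416655) = √(23625/2 + 416655) = √(856935/2) = 3*√190430/2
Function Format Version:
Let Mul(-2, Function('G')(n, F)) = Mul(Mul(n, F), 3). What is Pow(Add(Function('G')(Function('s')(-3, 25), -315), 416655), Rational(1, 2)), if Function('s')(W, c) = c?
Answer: Mul(Rational(3, 2), Pow(190430, Rational(1, 2))) ≈ 654.57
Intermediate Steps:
Function('G')(n, F) = Mul(Rational(-3, 2), F, n) (Function('G')(n, F) = Mul(Rational(-1, 2), Mul(Mul(n, F), 3)) = Mul(Rational(-1, 2), Mul(Mul(F, n), 3)) = Mul(Rational(-1, 2), Mul(3, F, n)) = Mul(Rational(-3, 2), F, n))
Pow(Add(Function('G')(Function('s')(-3, 25), -315), 416655), Rational(1, 2)) = Pow(Add(Mul(Rational(-3, 2), -315, 25), 416655), Rational(1, 2)) = Pow(Add(Rational(23625, 2), 416655), Rational(1, 2)) = Pow(Rational(856935, 2), Rational(1, 2)) = Mul(Rational(3, 2), Pow(190430, Rational(1, 2)))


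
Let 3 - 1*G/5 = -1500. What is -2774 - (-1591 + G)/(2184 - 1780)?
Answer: -281655/101 ≈ -2788.7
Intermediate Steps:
G = 7515 (G = 15 - 5*(-1500) = 15 + 7500 = 7515)
-2774 - (-1591 + G)/(2184 - 1780) = -2774 - (-1591 + 7515)/(2184 - 1780) = -2774 - 5924/404 = -2774 - 1*1481/101 = -2774 - 1481/101 = -281655/101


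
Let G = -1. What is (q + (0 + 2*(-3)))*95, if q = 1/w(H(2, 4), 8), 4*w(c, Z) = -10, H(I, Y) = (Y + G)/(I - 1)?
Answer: -608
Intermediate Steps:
H(I, Y) = (-1 + Y)/(-1 + I) (H(I, Y) = (Y - 1)/(I - 1) = (-1 + Y)/(-1 + I))
w(c, Z) = -5/2 (w(c, Z) = (1/4)*(-10) = -5/2)
q = -2/5 (q = 1/(-5/2) = -2/5 ≈ -0.40000)
(q + (0 + 2*(-3)))*95 = (-2/5 + (0 + 2*(-3)))*95 = (-2/5 + (0 - 6))*95 = (-2/5 - 6)*95 = -32/5*95 = -608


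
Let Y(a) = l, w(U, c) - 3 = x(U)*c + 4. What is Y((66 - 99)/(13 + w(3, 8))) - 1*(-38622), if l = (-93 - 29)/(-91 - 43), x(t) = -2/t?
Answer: 2587735/67 ≈ 38623.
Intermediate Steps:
l = 61/67 (l = -122/(-134) = -122*(-1/134) = 61/67 ≈ 0.91045)
w(U, c) = 7 - 2*c/U (w(U, c) = 3 + ((-2/U)*c + 4) = 3 + (-2*c/U + 4) = 3 + (4 - 2*c/U) = 7 - 2*c/U)
Y(a) = 61/67
Y((66 - 99)/(13 + w(3, 8))) - 1*(-38622) = 61/67 - 1*(-38622) = 61/67 + 38622 = 2587735/67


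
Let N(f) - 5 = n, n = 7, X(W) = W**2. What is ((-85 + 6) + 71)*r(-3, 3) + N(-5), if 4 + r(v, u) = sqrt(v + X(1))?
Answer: 44 - 8*I*sqrt(2) ≈ 44.0 - 11.314*I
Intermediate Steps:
r(v, u) = -4 + sqrt(1 + v) (r(v, u) = -4 + sqrt(v + 1**2) = -4 + sqrt(v + 1) = -4 + sqrt(1 + v))
N(f) = 12 (N(f) = 5 + 7 = 12)
((-85 + 6) + 71)*r(-3, 3) + N(-5) = ((-85 + 6) + 71)*(-4 + sqrt(1 - 3)) + 12 = (-79 + 71)*(-4 + sqrt(-2)) + 12 = -8*(-4 + I*sqrt(2)) + 12 = (32 - 8*I*sqrt(2)) + 12 = 44 - 8*I*sqrt(2)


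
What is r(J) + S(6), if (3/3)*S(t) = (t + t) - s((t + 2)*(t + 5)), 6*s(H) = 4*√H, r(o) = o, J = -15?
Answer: -3 - 4*√22/3 ≈ -9.2539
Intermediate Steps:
s(H) = 2*√H/3 (s(H) = (4*√H)/6 = 2*√H/3)
S(t) = 2*t - 2*√((2 + t)*(5 + t))/3 (S(t) = (t + t) - 2*√((t + 2)*(t + 5))/3 = 2*t - 2*√((2 + t)*(5 + t))/3)
r(J) + S(6) = -15 + (2*6 - 2*√(10 + 6² + 7*6)/3) = -15 + (12 - 2*√(10 + 36 + 42)/3) = -15 + (12 - 4*√22/3) = -3 - 4*√22/3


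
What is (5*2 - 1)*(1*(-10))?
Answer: -90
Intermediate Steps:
(5*2 - 1)*(1*(-10)) = (10 - 1)*(-10) = 9*(-10) = -90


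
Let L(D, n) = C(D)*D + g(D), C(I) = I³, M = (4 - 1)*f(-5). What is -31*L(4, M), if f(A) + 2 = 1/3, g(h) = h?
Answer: -8060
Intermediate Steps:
f(A) = -5/3 (f(A) = -2 + 1/3 = -2 + ⅓ = -5/3)
M = -5 (M = (4 - 1)*(-5/3) = 3*(-5/3) = -5)
L(D, n) = D + D⁴ (L(D, n) = D³*D + D = D⁴ + D = D + D⁴)
-31*L(4, M) = -31*(4 + 4⁴) = -31*(4 + 256) = -31*260 = -8060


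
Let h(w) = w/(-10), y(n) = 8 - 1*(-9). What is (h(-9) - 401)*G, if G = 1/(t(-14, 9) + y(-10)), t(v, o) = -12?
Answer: -4001/50 ≈ -80.020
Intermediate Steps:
y(n) = 17 (y(n) = 8 + 9 = 17)
G = 1/5 (G = 1/(-12 + 17) = 1/5 ≈ 0.20000)
h(w) = -w/10 (h(w) = w*(-1/10) = -w/10)
(h(-9) - 401)*G = (-1/10*(-9) - 401)*(1/5) = (9/10 - 401)*(1/5) = -4001/10*1/5 = -4001/50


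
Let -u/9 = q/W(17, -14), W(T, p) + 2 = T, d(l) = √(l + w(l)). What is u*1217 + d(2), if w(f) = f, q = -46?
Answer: 167956/5 ≈ 33591.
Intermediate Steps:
d(l) = √2*√l (d(l) = √(l + l) = √(2*l) = √2*√l)
W(T, p) = -2 + T
u = 138/5 (u = -(-414)/(-2 + 17) = -(-414)/15 = -9*(-46/15) = 138/5 ≈ 27.600)
u*1217 + d(2) = (138/5)*1217 + √2*√2 = 167946/5 + 2 = 167956/5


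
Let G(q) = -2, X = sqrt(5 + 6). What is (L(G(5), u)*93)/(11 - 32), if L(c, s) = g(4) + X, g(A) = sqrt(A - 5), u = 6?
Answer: -31*I/7 - 31*sqrt(11)/7 ≈ -14.688 - 4.4286*I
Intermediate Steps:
X = sqrt(11) ≈ 3.3166
g(A) = sqrt(-5 + A)
L(c, s) = I + sqrt(11) (L(c, s) = sqrt(-5 + 4) + sqrt(11) = sqrt(-1) + sqrt(11) = I + sqrt(11))
(L(G(5), u)*93)/(11 - 32) = ((I + sqrt(11))*93)/(11 - 32) = (93*I + 93*sqrt(11))/(-21) = (93*I + 93*sqrt(11))*(-1/21) = -31*I/7 - 31*sqrt(11)/7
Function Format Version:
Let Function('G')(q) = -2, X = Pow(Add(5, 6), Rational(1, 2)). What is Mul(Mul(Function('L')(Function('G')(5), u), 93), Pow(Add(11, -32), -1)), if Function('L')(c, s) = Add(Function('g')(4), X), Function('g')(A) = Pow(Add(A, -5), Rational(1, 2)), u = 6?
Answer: Add(Mul(Rational(-31, 7), I), Mul(Rational(-31, 7), Pow(11, Rational(1, 2)))) ≈ Add(-14.688, Mul(-4.4286, I))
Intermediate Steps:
X = Pow(11, Rational(1, 2)) ≈ 3.3166
Function('g')(A) = Pow(Add(-5, A), Rational(1, 2))
Function('L')(c, s) = Add(I, Pow(11, Rational(1, 2))) (Function('L')(c, s) = Add(Pow(Add(-5, 4), Rational(1, 2)), Pow(11, Rational(1, 2))) = Add(Pow(-1, Rational(1, 2)), Pow(11, Rational(1, 2))) = Add(I, Pow(11, Rational(1, 2))))
Mul(Mul(Function('L')(Function('G')(5), u), 93), Pow(Add(11, -32), -1)) = Mul(Mul(Add(I, Pow(11, Rational(1, 2))), 93), Pow(Add(11, -32), -1)) = Mul(Add(Mul(93, I), Mul(93, Pow(11, Rational(1, 2)))), Pow(-21, -1)) = Mul(Add(Mul(93, I), Mul(93, Pow(11, Rational(1, 2)))), Rational(-1, 21)) = Add(Mul(Rational(-31, 7), I), Mul(Rational(-31, 7), Pow(11, Rational(1, 2))))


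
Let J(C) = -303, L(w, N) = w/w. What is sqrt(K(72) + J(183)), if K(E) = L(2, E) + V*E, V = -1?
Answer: I*sqrt(374) ≈ 19.339*I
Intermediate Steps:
L(w, N) = 1
K(E) = 1 - E
sqrt(K(72) + J(183)) = sqrt((1 - 1*72) - 303) = sqrt((1 - 72) - 303) = sqrt(-71 - 303) = sqrt(-374) = I*sqrt(374)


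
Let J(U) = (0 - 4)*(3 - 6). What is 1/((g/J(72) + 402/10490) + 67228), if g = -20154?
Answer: 10490/687604167 ≈ 1.5256e-5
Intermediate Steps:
J(U) = 12 (J(U) = -4*(-3) = 12)
1/((g/J(72) + 402/10490) + 67228) = 1/((-20154/12 + 402/10490) + 67228) = 1/((-20154*1/12 + 402*(1/10490)) + 67228) = 1/((-3359/2 + 201/5245) + 67228) = 1/(-17617553/10490 + 67228) = 1/(687604167/10490) = 10490/687604167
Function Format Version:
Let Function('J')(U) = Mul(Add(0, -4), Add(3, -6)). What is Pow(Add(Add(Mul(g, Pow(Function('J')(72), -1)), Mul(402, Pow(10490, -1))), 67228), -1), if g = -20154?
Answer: Rational(10490, 687604167) ≈ 1.5256e-5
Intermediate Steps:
Function('J')(U) = 12 (Function('J')(U) = Mul(-4, -3) = 12)
Pow(Add(Add(Mul(g, Pow(Function('J')(72), -1)), Mul(402, Pow(10490, -1))), 67228), -1) = Pow(Add(Add(Mul(-20154, Pow(12, -1)), Mul(402, Pow(10490, -1))), 67228), -1) = Pow(Add(Add(Mul(-20154, Rational(1, 12)), Mul(402, Rational(1, 10490))), 67228), -1) = Pow(Add(Add(Rational(-3359, 2), Rational(201, 5245)), 67228), -1) = Pow(Add(Rational(-17617553, 10490), 67228), -1) = Pow(Rational(687604167, 10490), -1) = Rational(10490, 687604167)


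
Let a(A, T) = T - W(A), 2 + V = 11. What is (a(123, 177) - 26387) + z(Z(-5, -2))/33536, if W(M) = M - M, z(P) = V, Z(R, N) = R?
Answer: -878978551/33536 ≈ -26210.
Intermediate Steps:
V = 9 (V = -2 + 11 = 9)
z(P) = 9
W(M) = 0
a(A, T) = T (a(A, T) = T - 1*0 = T + 0 = T)
(a(123, 177) - 26387) + z(Z(-5, -2))/33536 = (177 - 26387) + 9/33536 = -26210 + 9*(1/33536) = -26210 + 9/33536 = -878978551/33536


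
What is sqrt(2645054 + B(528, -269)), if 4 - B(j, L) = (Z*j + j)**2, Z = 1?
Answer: sqrt(1529922) ≈ 1236.9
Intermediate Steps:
B(j, L) = 4 - 4*j**2 (B(j, L) = 4 - (1*j + j)**2 = 4 - (j + j)**2 = 4 - (2*j)**2 = 4 - 4*j**2)
sqrt(2645054 + B(528, -269)) = sqrt(2645054 + (4 - 4*528**2)) = sqrt(2645054 + (4 - 4*278784)) = sqrt(2645054 + (4 - 1115136)) = sqrt(2645054 - 1115132) = sqrt(1529922)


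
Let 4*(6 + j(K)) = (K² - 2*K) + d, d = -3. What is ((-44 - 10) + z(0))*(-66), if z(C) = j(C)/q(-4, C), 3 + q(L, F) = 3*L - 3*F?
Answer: 35343/10 ≈ 3534.3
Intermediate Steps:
j(K) = -27/4 - K/2 + K²/4 (j(K) = -6 + ((K² - 2*K) - 3)/4 = -6 + (-3 + K² - 2*K)/4 = -6 + (-¾ - K/2 + K²/4) = -27/4 - K/2 + K²/4)
q(L, F) = -3 - 3*F + 3*L (q(L, F) = -3 + (3*L - 3*F) = -3 + (-3*F + 3*L) = -3 - 3*F + 3*L)
z(C) = (-27/4 - C/2 + C²/4)/(-15 - 3*C) (z(C) = (-27/4 - C/2 + C²/4)/(-3 - 3*C + 3*(-4)) = (-27/4 - C/2 + C²/4)/(-3 - 3*C - 12) = (-27/4 - C/2 + C²/4)/(-15 - 3*C))
((-44 - 10) + z(0))*(-66) = ((-44 - 10) + (27 - 1*0² + 2*0)/(12*(5 + 0)))*(-66) = (-54 + (1/12)*(27 - 1*0 + 0)/5)*(-66) = (-54 + (1/12)*(⅕)*(27 + 0 + 0))*(-66) = (-54 + (1/12)*(⅕)*27)*(-66) = (-54 + 9/20)*(-66) = -1071/20*(-66) = 35343/10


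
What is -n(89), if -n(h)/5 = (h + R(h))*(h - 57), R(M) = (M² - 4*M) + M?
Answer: 1238880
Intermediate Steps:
R(M) = M² - 3*M
n(h) = -5*(-57 + h)*(h + h*(-3 + h)) (n(h) = -5*(h + h*(-3 + h))*(h - 57) = -5*(h + h*(-3 + h))*(-57 + h) = -5*(-57 + h)*(h + h*(-3 + h)))
-n(89) = -5*89*(-114 - 1*89² + 59*89) = -5*89*(-114 - 1*7921 + 5251) = -5*89*(-114 - 7921 + 5251) = -5*89*(-2784) = -1*(-1238880) = 1238880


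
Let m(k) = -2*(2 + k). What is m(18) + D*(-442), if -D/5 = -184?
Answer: -406680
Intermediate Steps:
m(k) = -4 - 2*k
D = 920 (D = -5*(-184) = 920)
m(18) + D*(-442) = (-4 - 2*18) + 920*(-442) = (-4 - 36) - 406640 = -40 - 406640 = -406680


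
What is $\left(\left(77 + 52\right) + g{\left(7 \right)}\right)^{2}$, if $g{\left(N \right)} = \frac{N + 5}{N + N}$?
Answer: $\frac{826281}{49} \approx 16863.0$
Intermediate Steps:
$g{\left(N \right)} = \frac{5 + N}{2 N}$
$\left(\left(77 + 52\right) + g{\left(7 \right)}\right)^{2} = \left(\left(77 + 52\right) + \frac{5 + 7}{2 \cdot 7}\right)^{2} = \left(129 + \frac{1}{2} \cdot \frac{1}{7} \cdot 12\right)^{2} = \left(129 + \frac{6}{7}\right)^{2} = \left(\frac{909}{7}\right)^{2} = \frac{826281}{49}$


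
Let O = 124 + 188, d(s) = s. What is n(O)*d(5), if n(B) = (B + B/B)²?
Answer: 489845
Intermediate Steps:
O = 312
n(B) = (1 + B)² (n(B) = (B + 1)² = (1 + B)²)
n(O)*d(5) = (1 + 312)²*5 = 313²*5 = 97969*5 = 489845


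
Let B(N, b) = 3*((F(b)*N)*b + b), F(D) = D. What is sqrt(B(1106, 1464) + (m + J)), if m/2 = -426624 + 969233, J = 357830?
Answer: 4*sqrt(444556473) ≈ 84338.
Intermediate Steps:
m = 1085218 (m = 2*(-426624 + 969233) = 2*542609 = 1085218)
B(N, b) = 3*b + 3*N*b**2 (B(N, b) = 3*((b*N)*b + b) = 3*((N*b)*b + b) = 3*(N*b**2 + b) = 3*(b + N*b**2) = 3*b + 3*N*b**2)
sqrt(B(1106, 1464) + (m + J)) = sqrt(3*1464*(1 + 1106*1464) + (1085218 + 357830)) = sqrt(3*1464*(1 + 1619184) + 1443048) = sqrt(3*1464*1619185 + 1443048) = sqrt(7111460520 + 1443048) = sqrt(7112903568) = 4*sqrt(444556473)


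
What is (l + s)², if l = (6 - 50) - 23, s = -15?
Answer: 6724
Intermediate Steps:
l = -67 (l = -44 - 23 = -67)
(l + s)² = (-67 - 15)² = (-82)² = 6724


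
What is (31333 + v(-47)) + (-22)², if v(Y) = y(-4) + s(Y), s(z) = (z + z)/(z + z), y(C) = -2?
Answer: 31816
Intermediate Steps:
s(z) = 1 (s(z) = (2*z)/((2*z)) = (2*z)*(1/(2*z)) = 1)
v(Y) = -1 (v(Y) = -2 + 1 = -1)
(31333 + v(-47)) + (-22)² = (31333 - 1) + (-22)² = 31332 + 484 = 31816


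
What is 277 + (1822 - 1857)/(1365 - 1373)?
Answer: 2251/8 ≈ 281.38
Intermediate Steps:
277 + (1822 - 1857)/(1365 - 1373) = 277 - 35/(-8) = 277 - 35*(-⅛) = 277 + 35/8 = 2251/8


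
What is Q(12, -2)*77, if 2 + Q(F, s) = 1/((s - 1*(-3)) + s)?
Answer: -231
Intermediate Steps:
Q(F, s) = -2 + 1/(3 + 2*s) (Q(F, s) = -2 + 1/((s - 1*(-3)) + s) = -2 + 1/((s + 3) + s) = -2 + 1/((3 + s) + s) = -2 + 1/(3 + 2*s))
Q(12, -2)*77 = ((-5 - 4*(-2))/(3 + 2*(-2)))*77 = ((-5 + 8)/(3 - 4))*77 = (3/(-1))*77 = -1*3*77 = -3*77 = -231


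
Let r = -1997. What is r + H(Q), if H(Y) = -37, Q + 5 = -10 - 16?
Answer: -2034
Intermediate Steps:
Q = -31 (Q = -5 + (-10 - 16) = -5 - 26 = -31)
r + H(Q) = -1997 - 37 = -2034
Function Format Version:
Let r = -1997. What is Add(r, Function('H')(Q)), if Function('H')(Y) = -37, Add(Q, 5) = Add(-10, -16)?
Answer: -2034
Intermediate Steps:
Q = -31 (Q = Add(-5, Add(-10, -16)) = Add(-5, -26) = -31)
Add(r, Function('H')(Q)) = Add(-1997, -37) = -2034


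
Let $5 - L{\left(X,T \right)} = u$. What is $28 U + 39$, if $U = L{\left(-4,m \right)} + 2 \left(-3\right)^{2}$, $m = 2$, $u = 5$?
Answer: $543$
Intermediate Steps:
$L{\left(X,T \right)} = 0$ ($L{\left(X,T \right)} = 5 - 5 = 0$)
$U = 18$ ($U = 0 + 2 \left(-3\right)^{2} = 0 + 2 \cdot 9 = 0 + 18 = 18$)
$28 U + 39 = 28 \cdot 18 + 39 = 504 + 39 = 543$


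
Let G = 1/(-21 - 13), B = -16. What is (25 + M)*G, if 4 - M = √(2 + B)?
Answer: -29/34 + I*√14/34 ≈ -0.85294 + 0.11005*I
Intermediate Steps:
G = -1/34 (G = 1/(-34) = -1/34 ≈ -0.029412)
M = 4 - I*√14 (M = 4 - √(2 - 16) = 4 - √(-14) = 4 - I*√14 ≈ 4.0 - 3.7417*I)
(25 + M)*G = (25 + (4 - I*√14))*(-1/34) = (29 - I*√14)*(-1/34) = -29/34 + I*√14/34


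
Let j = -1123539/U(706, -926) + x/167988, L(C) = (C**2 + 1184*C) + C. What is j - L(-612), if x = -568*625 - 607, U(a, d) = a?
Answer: 20700507976427/59299764 ≈ 3.4908e+5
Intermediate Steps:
L(C) = C**2 + 1185*C
x = -355607 (x = -355000 - 607 = -355607)
j = -94496064037/59299764 (j = -1123539/706 - 355607/167988 = -94496064037/59299764 ≈ -1593.5)
j - L(-612) = -94496064037/59299764 - (-612)*(1185 - 612) = -94496064037/59299764 - (-612)*573 = -94496064037/59299764 - 1*(-350676) = -94496064037/59299764 + 350676 = 20700507976427/59299764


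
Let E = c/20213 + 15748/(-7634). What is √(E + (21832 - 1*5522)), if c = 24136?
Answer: 2*√24270387325322492915/77153021 ≈ 127.71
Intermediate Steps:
E = -67030050/77153021 (E = 24136/20213 + 15748/(-7634) = 24136*(1/20213) + 15748*(-1/7634) = 24136/20213 - 7874/3817 = -67030050/77153021 ≈ -0.86879)
√(E + (21832 - 1*5522)) = √(-67030050/77153021 + (21832 - 1*5522)) = √(-67030050/77153021 + (21832 - 5522)) = √(-67030050/77153021 + 16310) = √(1258298742460/77153021) = 2*√24270387325322492915/77153021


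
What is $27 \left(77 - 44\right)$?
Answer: $891$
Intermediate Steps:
$27 \left(77 - 44\right) = 27 \cdot 33 = 891$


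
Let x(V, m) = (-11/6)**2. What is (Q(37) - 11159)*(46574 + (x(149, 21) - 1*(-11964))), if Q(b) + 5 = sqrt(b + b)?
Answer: -5882001799/9 + 2107489*sqrt(74)/36 ≈ -6.5305e+8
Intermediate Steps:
x(V, m) = 121/36 (x(V, m) = (-11*1/6)**2 = (-11/6)**2 = 121/36)
Q(b) = -5 + sqrt(2)*sqrt(b) (Q(b) = -5 + sqrt(b + b) = -5 + sqrt(2*b) = -5 + sqrt(2)*sqrt(b))
(Q(37) - 11159)*(46574 + (x(149, 21) - 1*(-11964))) = ((-5 + sqrt(2)*sqrt(37)) - 11159)*(46574 + (121/36 - 1*(-11964))) = ((-5 + sqrt(74)) - 11159)*(46574 + (121/36 + 11964)) = (-11164 + sqrt(74))*(46574 + 430825/36) = (-11164 + sqrt(74))*(2107489/36) = -5882001799/9 + 2107489*sqrt(74)/36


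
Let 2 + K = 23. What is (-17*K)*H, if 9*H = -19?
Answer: 2261/3 ≈ 753.67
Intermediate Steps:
K = 21 (K = -2 + 23 = 21)
H = -19/9 (H = (⅑)*(-19) = -19/9 ≈ -2.1111)
(-17*K)*H = -17*21*(-19/9) = -357*(-19/9) = 2261/3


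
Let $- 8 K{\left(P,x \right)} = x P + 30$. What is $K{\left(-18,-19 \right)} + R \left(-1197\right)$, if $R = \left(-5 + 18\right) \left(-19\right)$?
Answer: $\frac{591225}{2} \approx 2.9561 \cdot 10^{5}$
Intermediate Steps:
$K{\left(P,x \right)} = - \frac{15}{4} - \frac{P x}{8}$ ($K{\left(P,x \right)} = - \frac{x P + 30}{8} = - \frac{P x + 30}{8} = - \frac{30 + P x}{8} = - \frac{15}{4} - \frac{P x}{8}$)
$R = -247$ ($R = 13 \left(-19\right) = -247$)
$K{\left(-18,-19 \right)} + R \left(-1197\right) = \left(- \frac{15}{4} - \left(- \frac{9}{4}\right) \left(-19\right)\right) - -295659 = \left(- \frac{15}{4} - \frac{171}{4}\right) + 295659 = - \frac{93}{2} + 295659 = \frac{591225}{2}$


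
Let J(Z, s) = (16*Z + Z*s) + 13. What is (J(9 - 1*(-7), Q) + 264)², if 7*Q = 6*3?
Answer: 16152361/49 ≈ 3.2964e+5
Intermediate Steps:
Q = 18/7 (Q = (6*3)/7 = (⅐)*18 = 18/7 ≈ 2.5714)
J(Z, s) = 13 + 16*Z + Z*s
(J(9 - 1*(-7), Q) + 264)² = ((13 + 16*(9 - 1*(-7)) + (9 - 1*(-7))*(18/7)) + 264)² = ((13 + 16*(9 + 7) + (9 + 7)*(18/7)) + 264)² = ((13 + 16*16 + 16*(18/7)) + 264)² = ((13 + 256 + 288/7) + 264)² = (2171/7 + 264)² = (4019/7)² = 16152361/49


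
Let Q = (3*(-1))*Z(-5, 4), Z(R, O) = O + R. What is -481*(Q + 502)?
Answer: -242905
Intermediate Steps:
Q = 3 (Q = (3*(-1))*(4 - 5) = -3*(-1) = 3)
-481*(Q + 502) = -481*(3 + 502) = -481*505 = -242905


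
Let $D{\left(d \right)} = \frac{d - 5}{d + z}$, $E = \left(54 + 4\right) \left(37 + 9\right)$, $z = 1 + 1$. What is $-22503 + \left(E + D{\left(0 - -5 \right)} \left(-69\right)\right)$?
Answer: $-19835$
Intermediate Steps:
$z = 2$
$E = 2668$ ($E = 58 \cdot 46 = 2668$)
$D{\left(d \right)} = \frac{-5 + d}{2 + d}$ ($D{\left(d \right)} = \frac{d - 5}{d + 2} = \frac{-5 + d}{2 + d}$)
$-22503 + \left(E + D{\left(0 - -5 \right)} \left(-69\right)\right) = -22503 + \left(2668 + \frac{-5 + \left(0 - -5\right)}{2 + \left(0 - -5\right)} \left(-69\right)\right) = -22503 + \left(2668 + \frac{-5 + \left(0 + 5\right)}{2 + \left(0 + 5\right)} \left(-69\right)\right) = -22503 + \left(2668 + \frac{-5 + 5}{2 + 5} \left(-69\right)\right) = -22503 + \left(2668 + \frac{1}{7} \cdot 0 \left(-69\right)\right) = -22503 + \left(2668 + 0 \left(-69\right)\right) = -22503 + \left(2668 + 0\right) = -22503 + 2668 = -19835$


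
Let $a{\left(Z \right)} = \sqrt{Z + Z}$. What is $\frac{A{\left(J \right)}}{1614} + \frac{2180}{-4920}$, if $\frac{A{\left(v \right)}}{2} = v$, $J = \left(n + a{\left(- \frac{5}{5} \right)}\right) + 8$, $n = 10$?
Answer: $- \frac{27845}{66174} + \frac{i \sqrt{2}}{807} \approx -0.42078 + 0.0017524 i$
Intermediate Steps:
$a{\left(Z \right)} = \sqrt{2} \sqrt{Z}$ ($a{\left(Z \right)} = \sqrt{2 Z} = \sqrt{2} \sqrt{Z}$)
$J = 18 + i \sqrt{2}$ ($J = \left(10 + \sqrt{2} \sqrt{- \frac{5}{5}}\right) + 8 = \left(10 + \sqrt{2} \sqrt{\left(-5\right) \frac{1}{5}}\right) + 8 = \left(10 + \sqrt{2} \sqrt{-1}\right) + 8 = \left(10 + \sqrt{2} i\right) + 8 = \left(10 + i \sqrt{2}\right) + 8 = 18 + i \sqrt{2} \approx 18.0 + 1.4142 i$)
$A{\left(v \right)} = 2 v$
$\frac{A{\left(J \right)}}{1614} + \frac{2180}{-4920} = \frac{2 \left(18 + i \sqrt{2}\right)}{1614} + \frac{2180}{-4920} = \left(36 + 2 i \sqrt{2}\right) \frac{1}{1614} + 2180 \left(- \frac{1}{4920}\right) = \left(\frac{6}{269} + \frac{i \sqrt{2}}{807}\right) - \frac{109}{246} = - \frac{27845}{66174} + \frac{i \sqrt{2}}{807}$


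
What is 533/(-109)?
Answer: -533/109 ≈ -4.8899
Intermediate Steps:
533/(-109) = 533*(-1/109) = -533/109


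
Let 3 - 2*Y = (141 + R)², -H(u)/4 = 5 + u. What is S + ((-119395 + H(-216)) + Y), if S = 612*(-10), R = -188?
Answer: -125774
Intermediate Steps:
H(u) = -20 - 4*u (H(u) = -4*(5 + u) = -20 - 4*u)
Y = -1103 (Y = 3/2 - (141 - 188)²/2 = 3/2 - ½*(-47)² = 3/2 - ½*2209 = 3/2 - 2209/2 = -1103)
S = -6120
S + ((-119395 + H(-216)) + Y) = -6120 + ((-119395 + (-20 - 4*(-216))) - 1103) = -6120 + ((-119395 + (-20 + 864)) - 1103) = -6120 + ((-119395 + 844) - 1103) = -6120 + (-118551 - 1103) = -6120 - 119654 = -125774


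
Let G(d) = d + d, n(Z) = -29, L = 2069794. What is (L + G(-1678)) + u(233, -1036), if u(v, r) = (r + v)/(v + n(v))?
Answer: 421552549/204 ≈ 2.0664e+6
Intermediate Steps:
u(v, r) = (r + v)/(-29 + v) (u(v, r) = (r + v)/(v - 29) = (r + v)/(-29 + v))
G(d) = 2*d
(L + G(-1678)) + u(233, -1036) = (2069794 + 2*(-1678)) + (-1036 + 233)/(-29 + 233) = (2069794 - 3356) - 803/204 = 2066438 + (1/204)*(-803) = 2066438 - 803/204 = 421552549/204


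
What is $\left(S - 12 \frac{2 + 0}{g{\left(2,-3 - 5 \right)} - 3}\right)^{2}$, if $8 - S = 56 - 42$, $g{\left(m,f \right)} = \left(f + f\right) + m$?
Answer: $\frac{6084}{289} \approx 21.052$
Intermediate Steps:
$g{\left(m,f \right)} = m + 2 f$ ($g{\left(m,f \right)} = 2 f + m = m + 2 f$)
$S = -6$ ($S = 8 - \left(56 - 42\right) = 8 - 14 = -6$)
$\left(S - 12 \frac{2 + 0}{g{\left(2,-3 - 5 \right)} - 3}\right)^{2} = \left(-6 - 12 \frac{2 + 0}{\left(2 + 2 \left(-3 - 5\right)\right) - 3}\right)^{2} = \left(-6 - 12 \frac{2}{\left(2 + 2 \left(-3 - 5\right)\right) - 3}\right)^{2} = \left(-6 - 12 \frac{2}{\left(2 + 2 \left(-8\right)\right) - 3}\right)^{2} = \left(-6 - 12 \frac{2}{\left(2 - 16\right) - 3}\right)^{2} = \left(-6 - 12 \frac{2}{-14 - 3}\right)^{2} = \left(-6 - 12 \frac{2}{-17}\right)^{2} = \left(-6 - 12 \cdot 2 \left(- \frac{1}{17}\right)\right)^{2} = \left(-6 - - \frac{24}{17}\right)^{2} = \left(-6 + \frac{24}{17}\right)^{2} = \left(- \frac{78}{17}\right)^{2} = \frac{6084}{289}$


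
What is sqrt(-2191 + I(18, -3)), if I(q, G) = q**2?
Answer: I*sqrt(1867) ≈ 43.209*I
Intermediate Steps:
sqrt(-2191 + I(18, -3)) = sqrt(-2191 + 18**2) = sqrt(-2191 + 324) = sqrt(-1867) = I*sqrt(1867)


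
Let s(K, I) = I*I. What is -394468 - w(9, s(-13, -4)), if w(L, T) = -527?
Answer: -393941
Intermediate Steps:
s(K, I) = I²
-394468 - w(9, s(-13, -4)) = -394468 - 1*(-527) = -394468 + 527 = -393941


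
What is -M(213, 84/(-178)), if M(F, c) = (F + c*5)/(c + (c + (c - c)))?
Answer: 6249/28 ≈ 223.18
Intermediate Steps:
M(F, c) = (F + 5*c)/(2*c) (M(F, c) = (F + 5*c)/(c + (c + 0)) = (F + 5*c)/(c + c) = (F + 5*c)/((2*c)) = (F + 5*c)*(1/(2*c)) = (F + 5*c)/(2*c))
-M(213, 84/(-178)) = -(213 + 5*(84/(-178)))/(2*(84/(-178))) = -(213 + 5*(84*(-1/178)))/(2*(84*(-1/178))) = -(213 + 5*(-42/89))/(2*(-42/89)) = -(-89)*(213 - 210/89)/(2*42) = -(-89)*18747/(2*42*89) = -1*(-6249/28) = 6249/28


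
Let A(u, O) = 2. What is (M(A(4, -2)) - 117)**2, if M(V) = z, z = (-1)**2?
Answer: 13456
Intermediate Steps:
z = 1
M(V) = 1
(M(A(4, -2)) - 117)**2 = (1 - 117)**2 = (-116)**2 = 13456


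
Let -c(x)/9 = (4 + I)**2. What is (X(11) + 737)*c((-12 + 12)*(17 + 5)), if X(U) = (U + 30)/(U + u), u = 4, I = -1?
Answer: -299592/5 ≈ -59918.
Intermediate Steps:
c(x) = -81 (c(x) = -9*(4 - 1)**2 = -9*3**2 = -9*9 = -81)
X(U) = (30 + U)/(4 + U) (X(U) = (U + 30)/(U + 4) = (30 + U)/(4 + U))
(X(11) + 737)*c((-12 + 12)*(17 + 5)) = ((30 + 11)/(4 + 11) + 737)*(-81) = (41/15 + 737)*(-81) = (11096/15)*(-81) = -299592/5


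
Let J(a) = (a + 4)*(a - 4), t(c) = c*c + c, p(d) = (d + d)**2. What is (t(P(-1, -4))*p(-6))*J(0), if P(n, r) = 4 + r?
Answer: 0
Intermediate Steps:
p(d) = 4*d**2 (p(d) = (2*d)**2 = 4*d**2)
t(c) = c + c**2 (t(c) = c**2 + c = c + c**2)
J(a) = (-4 + a)*(4 + a) (J(a) = (4 + a)*(-4 + a) = (-4 + a)*(4 + a))
(t(P(-1, -4))*p(-6))*J(0) = (((4 - 4)*(1 + (4 - 4)))*(4*(-6)**2))*(-16 + 0**2) = ((0*(1 + 0))*(4*36))*(-16 + 0) = ((0*1)*144)*(-16) = (0*144)*(-16) = 0*(-16) = 0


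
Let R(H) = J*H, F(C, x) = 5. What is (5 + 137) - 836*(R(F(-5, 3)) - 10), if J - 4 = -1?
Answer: -4038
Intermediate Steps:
J = 3 (J = 4 - 1 = 3)
R(H) = 3*H
(5 + 137) - 836*(R(F(-5, 3)) - 10) = (5 + 137) - 836*(3*5 - 10) = 142 - 836*(15 - 10) = 142 - 836*5 = 142 - 209*20 = 142 - 4180 = -4038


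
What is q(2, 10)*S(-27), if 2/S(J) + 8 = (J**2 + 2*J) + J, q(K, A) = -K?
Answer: -1/160 ≈ -0.0062500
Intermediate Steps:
S(J) = 2/(-8 + J**2 + 3*J) (S(J) = 2/(-8 + ((J**2 + 2*J) + J)) = 2/(-8 + (J**2 + 3*J)) = 2/(-8 + J**2 + 3*J))
q(2, 10)*S(-27) = (-1*2)*(2/(-8 + (-27)**2 + 3*(-27))) = -4/(-8 + 729 - 81) = -4/640 = -2*1/320 = -1/160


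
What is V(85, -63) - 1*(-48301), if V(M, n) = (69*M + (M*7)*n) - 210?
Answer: 16471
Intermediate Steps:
V(M, n) = -210 + 69*M + 7*M*n (V(M, n) = (69*M + (7*M)*n) - 210 = (69*M + 7*M*n) - 210 = -210 + 69*M + 7*M*n)
V(85, -63) - 1*(-48301) = (-210 + 69*85 + 7*85*(-63)) - 1*(-48301) = (-210 + 5865 - 37485) + 48301 = -31830 + 48301 = 16471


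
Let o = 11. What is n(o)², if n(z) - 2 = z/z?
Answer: 9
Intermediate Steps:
n(z) = 3 (n(z) = 2 + z/z = 2 + 1 = 3)
n(o)² = 3² = 9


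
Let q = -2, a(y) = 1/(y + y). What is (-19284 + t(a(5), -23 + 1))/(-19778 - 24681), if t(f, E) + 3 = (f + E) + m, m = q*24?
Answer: 193569/444590 ≈ 0.43539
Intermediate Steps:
a(y) = 1/(2*y)
m = -48 (m = -2*24 = -48)
t(f, E) = -51 + E + f (t(f, E) = -3 + ((f + E) - 48) = -3 + ((E + f) - 48) = -3 + (-48 + E + f) = -51 + E + f)
(-19284 + t(a(5), -23 + 1))/(-19778 - 24681) = (-19284 + (-51 + (-23 + 1) + (½)/5))/(-19778 - 24681) = (-19284 + (-51 - 22 + (½)*(⅕)))/(-44459) = (-19284 + (-51 - 22 + ⅒))*(-1/44459) = (-19284 - 729/10)*(-1/44459) = -193569/10*(-1/44459) = 193569/444590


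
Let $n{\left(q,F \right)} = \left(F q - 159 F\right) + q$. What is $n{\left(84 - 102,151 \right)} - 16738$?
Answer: $-43483$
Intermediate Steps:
$n{\left(q,F \right)} = q - 159 F + F q$ ($n{\left(q,F \right)} = \left(- 159 F + F q\right) + q = q - 159 F + F q$)
$n{\left(84 - 102,151 \right)} - 16738 = \left(\left(84 - 102\right) - 24009 + 151 \left(84 - 102\right)\right) - 16738 = \left(-18 - 24009 + 151 \left(-18\right)\right) - 16738 = \left(-18 - 24009 - 2718\right) - 16738 = -26745 - 16738 = -43483$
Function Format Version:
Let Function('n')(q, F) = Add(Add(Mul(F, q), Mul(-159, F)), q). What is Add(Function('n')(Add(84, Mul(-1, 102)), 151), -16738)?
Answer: -43483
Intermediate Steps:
Function('n')(q, F) = Add(q, Mul(-159, F), Mul(F, q)) (Function('n')(q, F) = Add(Add(Mul(-159, F), Mul(F, q)), q) = Add(q, Mul(-159, F), Mul(F, q)))
Add(Function('n')(Add(84, Mul(-1, 102)), 151), -16738) = Add(Add(Add(84, Mul(-1, 102)), Mul(-159, 151), Mul(151, Add(84, Mul(-1, 102)))), -16738) = Add(Add(Add(84, -102), -24009, Mul(151, Add(84, -102))), -16738) = Add(Add(-18, -24009, Mul(151, -18)), -16738) = Add(Add(-18, -24009, -2718), -16738) = Add(-26745, -16738) = -43483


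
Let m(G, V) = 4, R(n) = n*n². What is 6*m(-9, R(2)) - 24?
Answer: 0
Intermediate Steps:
R(n) = n³
6*m(-9, R(2)) - 24 = 6*4 - 24 = 24 - 24 = 0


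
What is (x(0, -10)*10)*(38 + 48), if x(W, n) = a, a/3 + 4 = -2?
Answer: -15480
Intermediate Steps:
a = -18 (a = -12 + 3*(-2) = -12 - 6 = -18)
x(W, n) = -18
(x(0, -10)*10)*(38 + 48) = (-18*10)*(38 + 48) = -180*86 = -15480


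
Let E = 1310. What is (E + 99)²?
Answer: 1985281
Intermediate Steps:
(E + 99)² = (1310 + 99)² = 1409² = 1985281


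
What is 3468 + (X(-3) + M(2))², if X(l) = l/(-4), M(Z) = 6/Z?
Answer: 55713/16 ≈ 3482.1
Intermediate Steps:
X(l) = -l/4 (X(l) = l*(-¼) = -l/4)
3468 + (X(-3) + M(2))² = 3468 + (-¼*(-3) + 6/2)² = 3468 + (¾ + 6*(½))² = 3468 + (¾ + 3)² = 3468 + (15/4)² = 3468 + 225/16 = 55713/16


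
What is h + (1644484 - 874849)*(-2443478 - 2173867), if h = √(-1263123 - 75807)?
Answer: -3553670319075 + 9*I*√16530 ≈ -3.5537e+12 + 1157.1*I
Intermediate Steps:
h = 9*I*√16530 (h = √(-1338930) = 9*I*√16530 ≈ 1157.1*I)
h + (1644484 - 874849)*(-2443478 - 2173867) = 9*I*√16530 + (1644484 - 874849)*(-2443478 - 2173867) = 9*I*√16530 + 769635*(-4617345) = 9*I*√16530 - 3553670319075 = -3553670319075 + 9*I*√16530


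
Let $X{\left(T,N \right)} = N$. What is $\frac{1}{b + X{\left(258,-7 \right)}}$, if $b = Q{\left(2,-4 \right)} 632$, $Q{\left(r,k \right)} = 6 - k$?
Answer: $\frac{1}{6313} \approx 0.0001584$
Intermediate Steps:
$b = 6320$ ($b = \left(6 - -4\right) 632 = \left(6 + 4\right) 632 = 10 \cdot 632 = 6320$)
$\frac{1}{b + X{\left(258,-7 \right)}} = \frac{1}{6320 - 7} = \frac{1}{6313}$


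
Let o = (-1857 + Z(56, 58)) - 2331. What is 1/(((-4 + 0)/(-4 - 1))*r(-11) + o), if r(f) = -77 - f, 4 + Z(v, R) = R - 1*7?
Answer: -5/20969 ≈ -0.00023845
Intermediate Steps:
Z(v, R) = -11 + R (Z(v, R) = -4 + (R - 1*7) = -4 + (R - 7) = -4 + (-7 + R) = -11 + R)
o = -4141 (o = (-1857 + (-11 + 58)) - 2331 = (-1857 + 47) - 2331 = -1810 - 2331 = -4141)
1/(((-4 + 0)/(-4 - 1))*r(-11) + o) = 1/(((-4 + 0)/(-4 - 1))*(-77 - 1*(-11)) - 4141) = 1/((-4/(-5))*(-77 + 11) - 4141) = 1/(-4*(-1/5)*(-66) - 4141) = 1/((4/5)*(-66) - 4141) = 1/(-264/5 - 4141) = 1/(-20969/5) = -5/20969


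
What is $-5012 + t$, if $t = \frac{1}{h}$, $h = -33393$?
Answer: $- \frac{167365717}{33393} \approx -5012.0$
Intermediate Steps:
$t = - \frac{1}{33393}$ ($t = \frac{1}{-33393} = - \frac{1}{33393} \approx -2.9946 \cdot 10^{-5}$)
$-5012 + t = -5012 - \frac{1}{33393} = - \frac{167365717}{33393}$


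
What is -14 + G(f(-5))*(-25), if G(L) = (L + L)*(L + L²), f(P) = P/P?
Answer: -114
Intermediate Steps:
f(P) = 1
G(L) = 2*L*(L + L²) (G(L) = (2*L)*(L + L²) = 2*L*(L + L²))
-14 + G(f(-5))*(-25) = -14 + (2*1²*(1 + 1))*(-25) = -14 + (2*1*2)*(-25) = -14 + 4*(-25) = -14 - 100 = -114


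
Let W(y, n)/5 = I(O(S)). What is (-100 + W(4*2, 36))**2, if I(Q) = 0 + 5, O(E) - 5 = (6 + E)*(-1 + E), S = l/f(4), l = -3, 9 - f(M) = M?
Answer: 5625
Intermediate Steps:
f(M) = 9 - M
S = -3/5 (S = -3/(9 - 1*4) = -3/(9 - 4) = -3/5 ≈ -0.60000)
O(E) = 5 + (-1 + E)*(6 + E) (O(E) = 5 + (6 + E)*(-1 + E) = 5 + (-1 + E)*(6 + E))
I(Q) = 5
W(y, n) = 25 (W(y, n) = 5*5 = 25)
(-100 + W(4*2, 36))**2 = (-100 + 25)**2 = (-75)**2 = 5625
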